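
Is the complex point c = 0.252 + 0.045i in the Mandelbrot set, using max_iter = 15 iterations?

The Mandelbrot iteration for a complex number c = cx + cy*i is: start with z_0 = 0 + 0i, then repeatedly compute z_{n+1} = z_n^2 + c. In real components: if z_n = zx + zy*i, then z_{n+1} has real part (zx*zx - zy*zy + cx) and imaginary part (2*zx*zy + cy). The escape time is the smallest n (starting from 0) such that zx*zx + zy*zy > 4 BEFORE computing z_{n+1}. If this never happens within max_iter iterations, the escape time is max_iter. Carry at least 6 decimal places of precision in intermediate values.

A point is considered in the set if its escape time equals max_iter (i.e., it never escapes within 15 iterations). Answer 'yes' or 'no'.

Answer: yes

Derivation:
z_0 = 0 + 0i, c = 0.2520 + 0.0450i
Iter 1: z = 0.2520 + 0.0450i, |z|^2 = 0.0655
Iter 2: z = 0.3135 + 0.0677i, |z|^2 = 0.1028
Iter 3: z = 0.3457 + 0.0874i, |z|^2 = 0.1271
Iter 4: z = 0.3639 + 0.1054i, |z|^2 = 0.1435
Iter 5: z = 0.3733 + 0.1217i, |z|^2 = 0.1542
Iter 6: z = 0.3765 + 0.1359i, |z|^2 = 0.1602
Iter 7: z = 0.3753 + 0.1473i, |z|^2 = 0.1626
Iter 8: z = 0.3711 + 0.1556i, |z|^2 = 0.1620
Iter 9: z = 0.3655 + 0.1605i, |z|^2 = 0.1594
Iter 10: z = 0.3599 + 0.1623i, |z|^2 = 0.1559
Iter 11: z = 0.3552 + 0.1618i, |z|^2 = 0.1523
Iter 12: z = 0.3519 + 0.1600i, |z|^2 = 0.1494
Iter 13: z = 0.3503 + 0.1576i, |z|^2 = 0.1475
Iter 14: z = 0.3499 + 0.1554i, |z|^2 = 0.1466
Did not escape in 15 iterations → in set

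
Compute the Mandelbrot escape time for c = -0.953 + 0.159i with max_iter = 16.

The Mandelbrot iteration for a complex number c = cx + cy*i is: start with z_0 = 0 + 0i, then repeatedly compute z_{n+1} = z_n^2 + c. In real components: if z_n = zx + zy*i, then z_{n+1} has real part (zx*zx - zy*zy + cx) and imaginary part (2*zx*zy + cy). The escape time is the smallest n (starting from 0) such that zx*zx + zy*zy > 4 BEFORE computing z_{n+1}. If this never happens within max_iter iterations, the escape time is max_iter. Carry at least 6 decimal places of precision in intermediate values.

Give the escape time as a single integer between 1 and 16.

z_0 = 0 + 0i, c = -0.9530 + 0.1590i
Iter 1: z = -0.9530 + 0.1590i, |z|^2 = 0.9335
Iter 2: z = -0.0701 + -0.1441i, |z|^2 = 0.0257
Iter 3: z = -0.9688 + 0.1792i, |z|^2 = 0.9708
Iter 4: z = -0.0465 + -0.1882i, |z|^2 = 0.0376
Iter 5: z = -0.9863 + 0.1765i, |z|^2 = 1.0039
Iter 6: z = -0.0114 + -0.1891i, |z|^2 = 0.0359
Iter 7: z = -0.9886 + 0.1633i, |z|^2 = 1.0041
Iter 8: z = -0.0023 + -0.1639i, |z|^2 = 0.0269
Iter 9: z = -0.9799 + 0.1597i, |z|^2 = 0.9857
Iter 10: z = -0.0184 + -0.1541i, |z|^2 = 0.0241
Iter 11: z = -0.9764 + 0.1647i, |z|^2 = 0.9805
Iter 12: z = -0.0268 + -0.1625i, |z|^2 = 0.0271
Iter 13: z = -0.9787 + 0.1677i, |z|^2 = 0.9860
Iter 14: z = -0.0233 + -0.1693i, |z|^2 = 0.0292
Iter 15: z = -0.9811 + 0.1669i, |z|^2 = 0.9904

Answer: 16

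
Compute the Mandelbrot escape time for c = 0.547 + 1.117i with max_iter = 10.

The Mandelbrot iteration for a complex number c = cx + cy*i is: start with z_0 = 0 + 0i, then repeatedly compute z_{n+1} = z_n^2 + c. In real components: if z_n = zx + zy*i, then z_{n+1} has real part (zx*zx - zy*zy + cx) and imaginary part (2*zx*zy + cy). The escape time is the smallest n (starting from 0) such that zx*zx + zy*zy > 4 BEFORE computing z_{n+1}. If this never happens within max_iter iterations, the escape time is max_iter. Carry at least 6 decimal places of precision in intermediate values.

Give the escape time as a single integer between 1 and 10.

z_0 = 0 + 0i, c = 0.5470 + 1.1170i
Iter 1: z = 0.5470 + 1.1170i, |z|^2 = 1.5469
Iter 2: z = -0.4015 + 2.3390i, |z|^2 = 5.6321
Escaped at iteration 2

Answer: 2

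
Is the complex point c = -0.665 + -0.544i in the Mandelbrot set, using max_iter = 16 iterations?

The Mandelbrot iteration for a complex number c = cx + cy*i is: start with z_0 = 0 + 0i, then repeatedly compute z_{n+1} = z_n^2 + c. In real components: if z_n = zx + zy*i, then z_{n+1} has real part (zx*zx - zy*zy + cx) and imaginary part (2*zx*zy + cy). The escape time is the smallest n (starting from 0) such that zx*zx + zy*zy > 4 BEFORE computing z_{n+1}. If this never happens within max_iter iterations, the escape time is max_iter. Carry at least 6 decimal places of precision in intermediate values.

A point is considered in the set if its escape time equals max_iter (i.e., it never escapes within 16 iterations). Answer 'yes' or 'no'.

z_0 = 0 + 0i, c = -0.6650 + -0.5440i
Iter 1: z = -0.6650 + -0.5440i, |z|^2 = 0.7382
Iter 2: z = -0.5187 + 0.1795i, |z|^2 = 0.3013
Iter 3: z = -0.4282 + -0.7302i, |z|^2 = 0.7166
Iter 4: z = -1.0149 + 0.0813i, |z|^2 = 1.0367
Iter 5: z = 0.3585 + -0.7091i, |z|^2 = 0.6313
Iter 6: z = -1.0393 + -1.0523i, |z|^2 = 2.1876
Iter 7: z = -0.6923 + 1.6434i, |z|^2 = 3.1800
Iter 8: z = -2.8866 + -2.8193i, |z|^2 = 16.2810
Escaped at iteration 8

Answer: no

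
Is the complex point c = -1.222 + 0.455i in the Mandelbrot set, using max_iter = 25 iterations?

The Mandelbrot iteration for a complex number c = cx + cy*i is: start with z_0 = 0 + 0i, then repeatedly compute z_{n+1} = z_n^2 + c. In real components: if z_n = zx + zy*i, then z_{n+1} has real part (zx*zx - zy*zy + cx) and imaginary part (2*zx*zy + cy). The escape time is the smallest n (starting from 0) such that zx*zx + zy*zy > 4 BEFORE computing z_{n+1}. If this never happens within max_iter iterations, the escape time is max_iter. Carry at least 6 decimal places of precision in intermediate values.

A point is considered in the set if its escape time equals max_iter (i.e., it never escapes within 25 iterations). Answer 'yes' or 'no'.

z_0 = 0 + 0i, c = -1.2220 + 0.4550i
Iter 1: z = -1.2220 + 0.4550i, |z|^2 = 1.7003
Iter 2: z = 0.0643 + -0.6570i, |z|^2 = 0.4358
Iter 3: z = -1.6495 + 0.3706i, |z|^2 = 2.8583
Iter 4: z = 1.3617 + -0.7675i, |z|^2 = 2.4433
Iter 5: z = 0.0431 + -1.6352i, |z|^2 = 2.6758
Iter 6: z = -3.8941 + 0.3140i, |z|^2 = 15.2628
Escaped at iteration 6

Answer: no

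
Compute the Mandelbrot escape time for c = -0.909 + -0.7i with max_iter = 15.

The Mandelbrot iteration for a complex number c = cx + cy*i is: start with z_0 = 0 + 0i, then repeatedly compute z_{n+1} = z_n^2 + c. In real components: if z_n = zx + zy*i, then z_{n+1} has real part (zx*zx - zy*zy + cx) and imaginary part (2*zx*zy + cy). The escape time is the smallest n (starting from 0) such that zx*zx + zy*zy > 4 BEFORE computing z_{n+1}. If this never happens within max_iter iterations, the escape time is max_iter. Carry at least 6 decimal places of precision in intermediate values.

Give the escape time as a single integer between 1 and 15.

Answer: 4

Derivation:
z_0 = 0 + 0i, c = -0.9090 + -0.7000i
Iter 1: z = -0.9090 + -0.7000i, |z|^2 = 1.3163
Iter 2: z = -0.5727 + 0.5726i, |z|^2 = 0.6559
Iter 3: z = -0.9089 + -1.3559i, |z|^2 = 2.6644
Iter 4: z = -1.9214 + 1.7646i, |z|^2 = 6.8055
Escaped at iteration 4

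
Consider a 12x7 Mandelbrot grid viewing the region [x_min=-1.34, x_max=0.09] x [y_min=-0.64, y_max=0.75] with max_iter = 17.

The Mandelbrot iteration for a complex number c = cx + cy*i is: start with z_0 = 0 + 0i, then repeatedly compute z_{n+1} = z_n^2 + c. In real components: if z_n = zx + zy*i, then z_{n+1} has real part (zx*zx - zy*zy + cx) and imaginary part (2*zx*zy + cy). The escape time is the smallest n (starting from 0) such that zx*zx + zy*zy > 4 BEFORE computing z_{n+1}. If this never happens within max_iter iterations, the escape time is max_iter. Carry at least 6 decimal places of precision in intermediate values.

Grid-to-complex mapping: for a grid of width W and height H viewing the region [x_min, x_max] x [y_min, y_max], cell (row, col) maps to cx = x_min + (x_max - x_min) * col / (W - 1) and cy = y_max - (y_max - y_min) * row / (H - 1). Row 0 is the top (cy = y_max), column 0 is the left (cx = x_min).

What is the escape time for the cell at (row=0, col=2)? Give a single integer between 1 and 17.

Answer: 3

Derivation:
z_0 = 0 + 0i, c = -1.0800 + 0.7500i
Iter 1: z = -1.0800 + 0.7500i, |z|^2 = 1.7289
Iter 2: z = -0.4761 + -0.8700i, |z|^2 = 0.9836
Iter 3: z = -1.6102 + 1.5784i, |z|^2 = 5.0842
Escaped at iteration 3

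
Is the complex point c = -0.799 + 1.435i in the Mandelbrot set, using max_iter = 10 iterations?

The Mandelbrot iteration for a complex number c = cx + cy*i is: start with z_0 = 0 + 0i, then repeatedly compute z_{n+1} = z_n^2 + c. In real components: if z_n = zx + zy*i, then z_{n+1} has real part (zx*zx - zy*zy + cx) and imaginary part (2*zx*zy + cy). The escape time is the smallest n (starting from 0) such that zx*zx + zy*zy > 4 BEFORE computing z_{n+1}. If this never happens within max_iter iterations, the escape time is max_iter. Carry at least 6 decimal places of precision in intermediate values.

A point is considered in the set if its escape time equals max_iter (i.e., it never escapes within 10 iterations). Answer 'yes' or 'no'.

z_0 = 0 + 0i, c = -0.7990 + 1.4350i
Iter 1: z = -0.7990 + 1.4350i, |z|^2 = 2.6976
Iter 2: z = -2.2198 + -0.8581i, |z|^2 = 5.6640
Escaped at iteration 2

Answer: no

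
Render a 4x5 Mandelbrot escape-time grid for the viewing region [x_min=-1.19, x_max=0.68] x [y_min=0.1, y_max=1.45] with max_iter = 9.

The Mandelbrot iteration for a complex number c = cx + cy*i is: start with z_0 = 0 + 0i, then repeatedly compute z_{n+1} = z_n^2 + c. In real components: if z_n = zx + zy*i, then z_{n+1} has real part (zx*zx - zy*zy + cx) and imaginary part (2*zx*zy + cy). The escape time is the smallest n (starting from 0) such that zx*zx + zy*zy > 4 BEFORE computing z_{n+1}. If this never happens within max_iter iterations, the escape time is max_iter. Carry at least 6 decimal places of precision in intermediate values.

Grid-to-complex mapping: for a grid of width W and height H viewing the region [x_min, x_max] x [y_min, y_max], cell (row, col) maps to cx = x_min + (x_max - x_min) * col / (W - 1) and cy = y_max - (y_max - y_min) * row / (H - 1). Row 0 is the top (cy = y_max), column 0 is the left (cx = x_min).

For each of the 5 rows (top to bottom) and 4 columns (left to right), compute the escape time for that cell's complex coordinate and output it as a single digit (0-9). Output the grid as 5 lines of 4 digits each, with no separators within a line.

(row=0, col=0): c = -1.1900 + 1.4500i → escape time 2
(row=0, col=1): c = -0.5667 + 1.4500i → escape time 2
(row=0, col=2): c = 0.0567 + 1.4500i → escape time 2
(row=0, col=3): c = 0.6800 + 1.4500i → escape time 2
(row=1, col=0): c = -1.1900 + 1.1125i → escape time 3
(row=1, col=1): c = -0.5667 + 1.1125i → escape time 3
(row=1, col=2): c = 0.0567 + 1.1125i → escape time 4
(row=1, col=3): c = 0.6800 + 1.1125i → escape time 2
(row=2, col=0): c = -1.1900 + 0.7750i → escape time 3
(row=2, col=1): c = -0.5667 + 0.7750i → escape time 5
(row=2, col=2): c = 0.0567 + 0.7750i → escape time 8
(row=2, col=3): c = 0.6800 + 0.7750i → escape time 3
(row=3, col=0): c = -1.1900 + 0.4375i → escape time 6
(row=3, col=1): c = -0.5667 + 0.4375i → escape time 9
(row=3, col=2): c = 0.0567 + 0.4375i → escape time 9
(row=3, col=3): c = 0.6800 + 0.4375i → escape time 3
(row=4, col=0): c = -1.1900 + 0.1000i → escape time 9
(row=4, col=1): c = -0.5667 + 0.1000i → escape time 9
(row=4, col=2): c = 0.0567 + 0.1000i → escape time 9
(row=4, col=3): c = 0.6800 + 0.1000i → escape time 3

Answer: 2222
3342
3583
6993
9993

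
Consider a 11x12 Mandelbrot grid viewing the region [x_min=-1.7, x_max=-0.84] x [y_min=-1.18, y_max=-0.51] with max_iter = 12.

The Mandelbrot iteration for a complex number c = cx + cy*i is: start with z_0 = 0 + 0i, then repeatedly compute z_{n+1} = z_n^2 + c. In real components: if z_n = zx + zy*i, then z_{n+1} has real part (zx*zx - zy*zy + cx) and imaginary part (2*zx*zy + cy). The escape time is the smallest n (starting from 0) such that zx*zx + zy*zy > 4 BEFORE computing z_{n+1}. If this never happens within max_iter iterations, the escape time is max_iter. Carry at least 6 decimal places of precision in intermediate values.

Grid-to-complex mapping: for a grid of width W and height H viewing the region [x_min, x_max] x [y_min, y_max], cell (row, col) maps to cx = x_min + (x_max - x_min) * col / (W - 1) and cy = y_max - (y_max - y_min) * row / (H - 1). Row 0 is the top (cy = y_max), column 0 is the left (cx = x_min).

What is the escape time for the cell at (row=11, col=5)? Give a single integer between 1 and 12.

z_0 = 0 + 0i, c = -1.2700 + -1.1800i
Iter 1: z = -1.2700 + -1.1800i, |z|^2 = 3.0053
Iter 2: z = -1.0495 + 1.8172i, |z|^2 = 4.4037
Escaped at iteration 2

Answer: 2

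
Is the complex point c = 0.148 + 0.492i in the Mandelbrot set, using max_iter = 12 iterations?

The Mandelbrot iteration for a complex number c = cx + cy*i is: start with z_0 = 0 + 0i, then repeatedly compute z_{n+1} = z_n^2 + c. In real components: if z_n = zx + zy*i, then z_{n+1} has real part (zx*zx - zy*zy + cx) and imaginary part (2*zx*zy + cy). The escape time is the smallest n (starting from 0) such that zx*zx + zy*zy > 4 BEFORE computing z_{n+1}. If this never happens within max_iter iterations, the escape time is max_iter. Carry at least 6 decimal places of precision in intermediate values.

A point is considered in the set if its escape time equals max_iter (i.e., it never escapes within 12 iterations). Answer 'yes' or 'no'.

Answer: yes

Derivation:
z_0 = 0 + 0i, c = 0.1480 + 0.4920i
Iter 1: z = 0.1480 + 0.4920i, |z|^2 = 0.2640
Iter 2: z = -0.0722 + 0.6376i, |z|^2 = 0.4118
Iter 3: z = -0.2534 + 0.4000i, |z|^2 = 0.2242
Iter 4: z = 0.0522 + 0.2893i, |z|^2 = 0.0864
Iter 5: z = 0.0670 + 0.5222i, |z|^2 = 0.2772
Iter 6: z = -0.1202 + 0.5620i, |z|^2 = 0.3303
Iter 7: z = -0.1534 + 0.3569i, |z|^2 = 0.1509
Iter 8: z = 0.0442 + 0.3825i, |z|^2 = 0.1483
Iter 9: z = 0.0036 + 0.5258i, |z|^2 = 0.2765
Iter 10: z = -0.1284 + 0.4958i, |z|^2 = 0.2623
Iter 11: z = -0.0813 + 0.3646i, |z|^2 = 0.1396
Did not escape in 12 iterations → in set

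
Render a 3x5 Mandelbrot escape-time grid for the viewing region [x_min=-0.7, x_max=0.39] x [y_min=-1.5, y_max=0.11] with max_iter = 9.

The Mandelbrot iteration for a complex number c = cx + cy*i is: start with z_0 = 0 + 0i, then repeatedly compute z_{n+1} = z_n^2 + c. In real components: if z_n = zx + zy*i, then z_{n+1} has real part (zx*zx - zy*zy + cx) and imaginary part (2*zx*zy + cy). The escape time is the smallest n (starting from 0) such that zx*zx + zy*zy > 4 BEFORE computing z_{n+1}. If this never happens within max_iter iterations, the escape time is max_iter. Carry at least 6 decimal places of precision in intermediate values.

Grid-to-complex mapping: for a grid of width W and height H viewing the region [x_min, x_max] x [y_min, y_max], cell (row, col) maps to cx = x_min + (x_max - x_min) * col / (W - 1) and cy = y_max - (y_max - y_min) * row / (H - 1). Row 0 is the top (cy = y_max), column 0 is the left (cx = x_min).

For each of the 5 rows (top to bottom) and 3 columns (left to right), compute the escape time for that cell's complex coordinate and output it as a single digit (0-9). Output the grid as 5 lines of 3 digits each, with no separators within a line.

Answer: 999
999
596
392
222

Derivation:
(row=0, col=0): c = -0.7000 + 0.1100i → escape time 9
(row=0, col=1): c = -0.1550 + 0.1100i → escape time 9
(row=0, col=2): c = 0.3900 + 0.1100i → escape time 9
(row=1, col=0): c = -0.7000 + -0.2925i → escape time 9
(row=1, col=1): c = -0.1550 + -0.2925i → escape time 9
(row=1, col=2): c = 0.3900 + -0.2925i → escape time 9
(row=2, col=0): c = -0.7000 + -0.6950i → escape time 5
(row=2, col=1): c = -0.1550 + -0.6950i → escape time 9
(row=2, col=2): c = 0.3900 + -0.6950i → escape time 6
(row=3, col=0): c = -0.7000 + -1.0975i → escape time 3
(row=3, col=1): c = -0.1550 + -1.0975i → escape time 9
(row=3, col=2): c = 0.3900 + -1.0975i → escape time 2
(row=4, col=0): c = -0.7000 + -1.5000i → escape time 2
(row=4, col=1): c = -0.1550 + -1.5000i → escape time 2
(row=4, col=2): c = 0.3900 + -1.5000i → escape time 2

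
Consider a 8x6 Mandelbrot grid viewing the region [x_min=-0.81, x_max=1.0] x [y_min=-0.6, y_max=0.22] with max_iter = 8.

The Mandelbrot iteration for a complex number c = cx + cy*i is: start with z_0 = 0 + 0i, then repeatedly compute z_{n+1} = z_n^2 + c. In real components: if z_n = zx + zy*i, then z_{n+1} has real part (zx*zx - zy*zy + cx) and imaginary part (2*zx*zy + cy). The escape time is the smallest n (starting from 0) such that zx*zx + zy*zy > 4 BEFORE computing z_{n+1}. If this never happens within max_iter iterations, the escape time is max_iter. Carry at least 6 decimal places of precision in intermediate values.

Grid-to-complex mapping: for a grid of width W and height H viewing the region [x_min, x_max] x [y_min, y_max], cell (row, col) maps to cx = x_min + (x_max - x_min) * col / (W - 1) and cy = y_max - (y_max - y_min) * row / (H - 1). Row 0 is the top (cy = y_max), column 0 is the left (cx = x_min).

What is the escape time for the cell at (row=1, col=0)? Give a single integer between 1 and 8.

z_0 = 0 + 0i, c = -0.8100 + 0.0560i
Iter 1: z = -0.8100 + 0.0560i, |z|^2 = 0.6592
Iter 2: z = -0.1570 + -0.0347i, |z|^2 = 0.0259
Iter 3: z = -0.7865 + 0.0669i, |z|^2 = 0.6231
Iter 4: z = -0.1958 + -0.0492i, |z|^2 = 0.0408
Iter 5: z = -0.7741 + 0.0753i, |z|^2 = 0.6049
Iter 6: z = -0.2165 + -0.0606i, |z|^2 = 0.0505
Iter 7: z = -0.7668 + 0.0822i, |z|^2 = 0.5948

Answer: 8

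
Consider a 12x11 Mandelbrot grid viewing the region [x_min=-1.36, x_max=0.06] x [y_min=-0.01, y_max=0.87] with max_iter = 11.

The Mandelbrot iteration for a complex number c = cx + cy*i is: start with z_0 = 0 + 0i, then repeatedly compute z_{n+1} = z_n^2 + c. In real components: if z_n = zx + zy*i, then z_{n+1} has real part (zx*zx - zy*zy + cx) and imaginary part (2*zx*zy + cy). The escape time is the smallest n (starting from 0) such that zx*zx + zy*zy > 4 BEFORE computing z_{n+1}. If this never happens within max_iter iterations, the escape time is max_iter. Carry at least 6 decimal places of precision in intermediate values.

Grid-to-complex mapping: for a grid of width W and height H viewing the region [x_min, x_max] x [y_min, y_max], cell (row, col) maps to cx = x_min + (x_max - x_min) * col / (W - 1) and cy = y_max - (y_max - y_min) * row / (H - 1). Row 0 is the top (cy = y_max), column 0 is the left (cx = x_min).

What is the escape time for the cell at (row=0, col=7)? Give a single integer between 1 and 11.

Answer: 5

Derivation:
z_0 = 0 + 0i, c = -0.4564 + 0.8700i
Iter 1: z = -0.4564 + 0.8700i, |z|^2 = 0.9652
Iter 2: z = -1.0050 + 0.0759i, |z|^2 = 1.0158
Iter 3: z = 0.5479 + 0.7174i, |z|^2 = 0.8148
Iter 4: z = -0.6708 + 1.6561i, |z|^2 = 3.1927
Iter 5: z = -2.7490 + -1.3519i, |z|^2 = 9.3847
Escaped at iteration 5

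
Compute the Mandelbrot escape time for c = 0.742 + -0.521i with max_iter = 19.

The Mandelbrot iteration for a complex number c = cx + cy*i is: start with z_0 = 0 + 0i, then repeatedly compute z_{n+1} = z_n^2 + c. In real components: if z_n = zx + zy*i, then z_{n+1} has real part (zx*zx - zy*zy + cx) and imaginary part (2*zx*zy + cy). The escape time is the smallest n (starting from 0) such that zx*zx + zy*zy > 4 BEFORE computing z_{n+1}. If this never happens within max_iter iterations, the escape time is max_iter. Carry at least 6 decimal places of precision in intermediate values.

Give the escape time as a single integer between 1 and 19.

z_0 = 0 + 0i, c = 0.7420 + -0.5210i
Iter 1: z = 0.7420 + -0.5210i, |z|^2 = 0.8220
Iter 2: z = 1.0211 + -1.2942i, |z|^2 = 2.7176
Iter 3: z = 0.1098 + -3.1640i, |z|^2 = 10.0230
Escaped at iteration 3

Answer: 3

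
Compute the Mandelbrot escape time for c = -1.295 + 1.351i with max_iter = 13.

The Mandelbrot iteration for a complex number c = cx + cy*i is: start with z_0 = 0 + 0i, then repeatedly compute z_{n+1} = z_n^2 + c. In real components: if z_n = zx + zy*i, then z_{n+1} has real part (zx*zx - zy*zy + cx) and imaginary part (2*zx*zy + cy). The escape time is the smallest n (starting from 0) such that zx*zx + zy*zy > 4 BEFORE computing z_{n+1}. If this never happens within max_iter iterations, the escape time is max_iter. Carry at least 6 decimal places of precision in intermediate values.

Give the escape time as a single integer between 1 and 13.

z_0 = 0 + 0i, c = -1.2950 + 1.3510i
Iter 1: z = -1.2950 + 1.3510i, |z|^2 = 3.5022
Iter 2: z = -1.4432 + -2.1481i, |z|^2 = 6.6970
Escaped at iteration 2

Answer: 2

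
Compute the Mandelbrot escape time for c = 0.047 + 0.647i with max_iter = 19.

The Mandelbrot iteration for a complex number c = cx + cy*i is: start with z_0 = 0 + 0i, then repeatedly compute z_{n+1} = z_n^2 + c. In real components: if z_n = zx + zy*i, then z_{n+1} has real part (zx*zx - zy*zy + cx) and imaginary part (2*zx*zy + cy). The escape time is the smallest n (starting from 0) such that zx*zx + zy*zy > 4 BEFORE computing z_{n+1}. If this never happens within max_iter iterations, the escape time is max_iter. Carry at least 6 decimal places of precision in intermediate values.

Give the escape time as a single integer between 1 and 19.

z_0 = 0 + 0i, c = 0.0470 + 0.6470i
Iter 1: z = 0.0470 + 0.6470i, |z|^2 = 0.4208
Iter 2: z = -0.3694 + 0.7078i, |z|^2 = 0.6375
Iter 3: z = -0.3175 + 0.1241i, |z|^2 = 0.1162
Iter 4: z = 0.1324 + 0.5682i, |z|^2 = 0.3404
Iter 5: z = -0.2583 + 0.7975i, |z|^2 = 0.7028
Iter 6: z = -0.5223 + 0.2350i, |z|^2 = 0.3280
Iter 7: z = 0.2646 + 0.4015i, |z|^2 = 0.2312
Iter 8: z = -0.0442 + 0.8595i, |z|^2 = 0.7407
Iter 9: z = -0.6898 + 0.5710i, |z|^2 = 0.8018
Iter 10: z = 0.1968 + -0.1407i, |z|^2 = 0.0585
Iter 11: z = 0.0659 + 0.5917i, |z|^2 = 0.3544
Iter 12: z = -0.2987 + 0.7250i, |z|^2 = 0.6149
Iter 13: z = -0.3894 + 0.2139i, |z|^2 = 0.1974
Iter 14: z = 0.1529 + 0.4804i, |z|^2 = 0.2542
Iter 15: z = -0.1604 + 0.7939i, |z|^2 = 0.6561
Iter 16: z = -0.5576 + 0.3923i, |z|^2 = 0.4648
Iter 17: z = 0.2040 + 0.2096i, |z|^2 = 0.0855
Iter 18: z = 0.0447 + 0.7325i, |z|^2 = 0.5386

Answer: 19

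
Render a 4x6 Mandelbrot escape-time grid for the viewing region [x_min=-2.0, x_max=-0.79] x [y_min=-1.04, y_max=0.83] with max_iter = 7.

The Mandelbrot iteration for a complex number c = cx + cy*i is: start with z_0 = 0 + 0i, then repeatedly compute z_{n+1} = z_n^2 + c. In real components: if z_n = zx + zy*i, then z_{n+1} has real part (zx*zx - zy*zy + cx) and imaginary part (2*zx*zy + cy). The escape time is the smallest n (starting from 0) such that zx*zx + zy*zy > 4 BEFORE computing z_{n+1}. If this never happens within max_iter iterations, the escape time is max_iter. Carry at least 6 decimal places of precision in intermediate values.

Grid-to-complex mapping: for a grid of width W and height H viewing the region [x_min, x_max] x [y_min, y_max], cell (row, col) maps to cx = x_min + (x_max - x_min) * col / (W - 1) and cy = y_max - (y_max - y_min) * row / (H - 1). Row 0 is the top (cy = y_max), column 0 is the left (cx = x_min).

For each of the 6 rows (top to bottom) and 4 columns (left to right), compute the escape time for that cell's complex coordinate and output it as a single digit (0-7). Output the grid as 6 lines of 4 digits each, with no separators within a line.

Answer: 1334
1367
1677
1477
1335
1233

Derivation:
(row=0, col=0): c = -2.0000 + 0.8300i → escape time 1
(row=0, col=1): c = -1.5967 + 0.8300i → escape time 3
(row=0, col=2): c = -1.1933 + 0.8300i → escape time 3
(row=0, col=3): c = -0.7900 + 0.8300i → escape time 4
(row=1, col=0): c = -2.0000 + 0.4560i → escape time 1
(row=1, col=1): c = -1.5967 + 0.4560i → escape time 3
(row=1, col=2): c = -1.1933 + 0.4560i → escape time 6
(row=1, col=3): c = -0.7900 + 0.4560i → escape time 7
(row=2, col=0): c = -2.0000 + 0.0820i → escape time 1
(row=2, col=1): c = -1.5967 + 0.0820i → escape time 6
(row=2, col=2): c = -1.1933 + 0.0820i → escape time 7
(row=2, col=3): c = -0.7900 + 0.0820i → escape time 7
(row=3, col=0): c = -2.0000 + -0.2920i → escape time 1
(row=3, col=1): c = -1.5967 + -0.2920i → escape time 4
(row=3, col=2): c = -1.1933 + -0.2920i → escape time 7
(row=3, col=3): c = -0.7900 + -0.2920i → escape time 7
(row=4, col=0): c = -2.0000 + -0.6660i → escape time 1
(row=4, col=1): c = -1.5967 + -0.6660i → escape time 3
(row=4, col=2): c = -1.1933 + -0.6660i → escape time 3
(row=4, col=3): c = -0.7900 + -0.6660i → escape time 5
(row=5, col=0): c = -2.0000 + -1.0400i → escape time 1
(row=5, col=1): c = -1.5967 + -1.0400i → escape time 2
(row=5, col=2): c = -1.1933 + -1.0400i → escape time 3
(row=5, col=3): c = -0.7900 + -1.0400i → escape time 3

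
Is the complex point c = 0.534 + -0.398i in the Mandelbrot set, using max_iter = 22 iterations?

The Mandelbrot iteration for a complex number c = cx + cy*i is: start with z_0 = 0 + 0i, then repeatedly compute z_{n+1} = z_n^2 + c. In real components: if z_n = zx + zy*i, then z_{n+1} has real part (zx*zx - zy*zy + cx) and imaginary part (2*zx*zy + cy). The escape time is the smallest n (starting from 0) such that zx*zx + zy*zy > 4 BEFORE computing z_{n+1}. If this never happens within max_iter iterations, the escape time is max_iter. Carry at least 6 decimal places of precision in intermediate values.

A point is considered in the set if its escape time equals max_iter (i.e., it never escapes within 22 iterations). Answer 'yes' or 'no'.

Answer: no

Derivation:
z_0 = 0 + 0i, c = 0.5340 + -0.3980i
Iter 1: z = 0.5340 + -0.3980i, |z|^2 = 0.4436
Iter 2: z = 0.6608 + -0.8231i, |z|^2 = 1.1140
Iter 3: z = 0.2932 + -1.4857i, |z|^2 = 2.2932
Iter 4: z = -1.5873 + -1.2691i, |z|^2 = 4.1301
Escaped at iteration 4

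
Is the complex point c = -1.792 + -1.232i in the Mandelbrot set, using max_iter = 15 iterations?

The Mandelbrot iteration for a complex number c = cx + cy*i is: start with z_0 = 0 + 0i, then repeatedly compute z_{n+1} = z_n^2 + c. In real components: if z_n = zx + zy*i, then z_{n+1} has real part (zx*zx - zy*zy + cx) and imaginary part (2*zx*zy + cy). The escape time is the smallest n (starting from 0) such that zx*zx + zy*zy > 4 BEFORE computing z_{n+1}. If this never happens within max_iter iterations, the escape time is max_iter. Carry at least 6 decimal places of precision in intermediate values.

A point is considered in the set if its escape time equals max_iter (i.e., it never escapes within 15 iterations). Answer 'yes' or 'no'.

Answer: no

Derivation:
z_0 = 0 + 0i, c = -1.7920 + -1.2320i
Iter 1: z = -1.7920 + -1.2320i, |z|^2 = 4.7291
Escaped at iteration 1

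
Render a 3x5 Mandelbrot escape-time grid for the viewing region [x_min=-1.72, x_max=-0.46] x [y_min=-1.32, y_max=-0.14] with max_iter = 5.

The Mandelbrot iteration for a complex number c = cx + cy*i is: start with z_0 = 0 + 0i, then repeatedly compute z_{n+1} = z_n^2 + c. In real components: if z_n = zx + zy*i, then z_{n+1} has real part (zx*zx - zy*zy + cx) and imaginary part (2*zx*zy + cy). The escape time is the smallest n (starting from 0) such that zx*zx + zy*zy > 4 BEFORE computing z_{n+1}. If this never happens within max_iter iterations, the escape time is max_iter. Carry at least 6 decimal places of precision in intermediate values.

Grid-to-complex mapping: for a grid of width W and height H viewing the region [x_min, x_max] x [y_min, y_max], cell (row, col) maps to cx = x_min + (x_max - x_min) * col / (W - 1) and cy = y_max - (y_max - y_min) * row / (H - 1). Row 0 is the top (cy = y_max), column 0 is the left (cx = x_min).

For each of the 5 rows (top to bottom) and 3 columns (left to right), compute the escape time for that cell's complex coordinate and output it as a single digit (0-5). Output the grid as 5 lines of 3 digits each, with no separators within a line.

Answer: 455
355
335
134
123

Derivation:
(row=0, col=0): c = -1.7200 + -0.1400i → escape time 4
(row=0, col=1): c = -1.0900 + -0.1400i → escape time 5
(row=0, col=2): c = -0.4600 + -0.1400i → escape time 5
(row=1, col=0): c = -1.7200 + -0.4350i → escape time 3
(row=1, col=1): c = -1.0900 + -0.4350i → escape time 5
(row=1, col=2): c = -0.4600 + -0.4350i → escape time 5
(row=2, col=0): c = -1.7200 + -0.7300i → escape time 3
(row=2, col=1): c = -1.0900 + -0.7300i → escape time 3
(row=2, col=2): c = -0.4600 + -0.7300i → escape time 5
(row=3, col=0): c = -1.7200 + -1.0250i → escape time 1
(row=3, col=1): c = -1.0900 + -1.0250i → escape time 3
(row=3, col=2): c = -0.4600 + -1.0250i → escape time 4
(row=4, col=0): c = -1.7200 + -1.3200i → escape time 1
(row=4, col=1): c = -1.0900 + -1.3200i → escape time 2
(row=4, col=2): c = -0.4600 + -1.3200i → escape time 3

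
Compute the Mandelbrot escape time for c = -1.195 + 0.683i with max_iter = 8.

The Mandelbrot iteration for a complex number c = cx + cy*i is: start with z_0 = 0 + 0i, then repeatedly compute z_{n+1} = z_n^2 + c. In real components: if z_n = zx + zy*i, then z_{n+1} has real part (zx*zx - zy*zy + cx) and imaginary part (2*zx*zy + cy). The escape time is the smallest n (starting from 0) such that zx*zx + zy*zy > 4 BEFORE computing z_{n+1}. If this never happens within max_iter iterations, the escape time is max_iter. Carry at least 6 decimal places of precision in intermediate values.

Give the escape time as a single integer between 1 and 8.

Answer: 3

Derivation:
z_0 = 0 + 0i, c = -1.1950 + 0.6830i
Iter 1: z = -1.1950 + 0.6830i, |z|^2 = 1.8945
Iter 2: z = -0.2335 + -0.9494i, |z|^2 = 0.9558
Iter 3: z = -2.0418 + 1.1263i, |z|^2 = 5.4375
Escaped at iteration 3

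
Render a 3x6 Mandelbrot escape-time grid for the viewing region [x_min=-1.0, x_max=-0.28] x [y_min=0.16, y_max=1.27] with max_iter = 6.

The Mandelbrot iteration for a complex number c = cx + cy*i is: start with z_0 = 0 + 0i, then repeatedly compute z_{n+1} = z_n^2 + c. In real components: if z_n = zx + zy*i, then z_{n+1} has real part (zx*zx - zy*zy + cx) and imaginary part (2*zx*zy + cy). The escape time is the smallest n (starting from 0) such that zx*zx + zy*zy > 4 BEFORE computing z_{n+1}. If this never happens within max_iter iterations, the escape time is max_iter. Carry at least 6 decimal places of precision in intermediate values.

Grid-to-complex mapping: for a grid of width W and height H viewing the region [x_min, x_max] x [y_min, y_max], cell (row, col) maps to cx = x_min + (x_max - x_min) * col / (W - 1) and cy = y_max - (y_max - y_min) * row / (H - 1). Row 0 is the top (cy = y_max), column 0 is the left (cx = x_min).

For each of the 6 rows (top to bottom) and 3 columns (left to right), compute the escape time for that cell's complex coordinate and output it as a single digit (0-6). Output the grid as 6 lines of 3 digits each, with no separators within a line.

(row=0, col=0): c = -1.0000 + 1.2700i → escape time 2
(row=0, col=1): c = -0.6400 + 1.2700i → escape time 3
(row=0, col=2): c = -0.2800 + 1.2700i → escape time 3
(row=1, col=0): c = -1.0000 + 1.0480i → escape time 3
(row=1, col=1): c = -0.6400 + 1.0480i → escape time 3
(row=1, col=2): c = -0.2800 + 1.0480i → escape time 5
(row=2, col=0): c = -1.0000 + 0.8260i → escape time 3
(row=2, col=1): c = -0.6400 + 0.8260i → escape time 4
(row=2, col=2): c = -0.2800 + 0.8260i → escape time 6
(row=3, col=0): c = -1.0000 + 0.6040i → escape time 4
(row=3, col=1): c = -0.6400 + 0.6040i → escape time 6
(row=3, col=2): c = -0.2800 + 0.6040i → escape time 6
(row=4, col=0): c = -1.0000 + 0.3820i → escape time 6
(row=4, col=1): c = -0.6400 + 0.3820i → escape time 6
(row=4, col=2): c = -0.2800 + 0.3820i → escape time 6
(row=5, col=0): c = -1.0000 + 0.1600i → escape time 6
(row=5, col=1): c = -0.6400 + 0.1600i → escape time 6
(row=5, col=2): c = -0.2800 + 0.1600i → escape time 6

Answer: 233
335
346
466
666
666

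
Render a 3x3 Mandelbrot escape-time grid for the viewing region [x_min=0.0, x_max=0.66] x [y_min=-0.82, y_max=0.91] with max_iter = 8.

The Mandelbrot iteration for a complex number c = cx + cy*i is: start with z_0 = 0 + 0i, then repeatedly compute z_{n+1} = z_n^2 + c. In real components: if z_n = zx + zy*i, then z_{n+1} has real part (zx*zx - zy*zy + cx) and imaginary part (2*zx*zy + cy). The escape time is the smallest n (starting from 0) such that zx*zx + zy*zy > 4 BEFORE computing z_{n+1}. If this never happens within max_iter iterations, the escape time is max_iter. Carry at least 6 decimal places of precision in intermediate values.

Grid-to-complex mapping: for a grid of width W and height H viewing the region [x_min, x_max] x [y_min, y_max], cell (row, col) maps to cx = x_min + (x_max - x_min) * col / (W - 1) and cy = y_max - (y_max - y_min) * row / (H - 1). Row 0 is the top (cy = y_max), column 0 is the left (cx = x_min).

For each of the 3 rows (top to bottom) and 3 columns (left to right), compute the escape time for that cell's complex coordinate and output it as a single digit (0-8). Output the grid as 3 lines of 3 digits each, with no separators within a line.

Answer: 742
884
843

Derivation:
(row=0, col=0): c = 0.0000 + 0.9100i → escape time 7
(row=0, col=1): c = 0.3300 + 0.9100i → escape time 4
(row=0, col=2): c = 0.6600 + 0.9100i → escape time 2
(row=1, col=0): c = 0.0000 + 0.0450i → escape time 8
(row=1, col=1): c = 0.3300 + 0.0450i → escape time 8
(row=1, col=2): c = 0.6600 + 0.0450i → escape time 4
(row=2, col=0): c = 0.0000 + -0.8200i → escape time 8
(row=2, col=1): c = 0.3300 + -0.8200i → escape time 4
(row=2, col=2): c = 0.6600 + -0.8200i → escape time 3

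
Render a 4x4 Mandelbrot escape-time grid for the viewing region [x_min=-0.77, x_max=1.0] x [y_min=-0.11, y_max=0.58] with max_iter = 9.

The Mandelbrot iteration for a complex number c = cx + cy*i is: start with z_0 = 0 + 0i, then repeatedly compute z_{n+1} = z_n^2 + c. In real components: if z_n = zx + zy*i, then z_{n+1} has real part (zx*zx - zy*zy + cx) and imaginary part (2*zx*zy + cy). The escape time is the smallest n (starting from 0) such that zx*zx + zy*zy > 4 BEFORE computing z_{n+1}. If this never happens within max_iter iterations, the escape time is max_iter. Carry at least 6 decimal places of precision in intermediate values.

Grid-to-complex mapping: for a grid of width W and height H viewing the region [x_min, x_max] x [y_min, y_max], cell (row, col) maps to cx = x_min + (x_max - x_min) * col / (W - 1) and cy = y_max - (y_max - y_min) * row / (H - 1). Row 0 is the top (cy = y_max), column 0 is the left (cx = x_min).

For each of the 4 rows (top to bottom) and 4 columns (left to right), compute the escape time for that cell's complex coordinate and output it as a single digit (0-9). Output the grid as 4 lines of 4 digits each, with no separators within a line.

Answer: 6982
9992
9982
9982

Derivation:
(row=0, col=0): c = -0.7700 + 0.5800i → escape time 6
(row=0, col=1): c = -0.1800 + 0.5800i → escape time 9
(row=0, col=2): c = 0.4100 + 0.5800i → escape time 8
(row=0, col=3): c = 1.0000 + 0.5800i → escape time 2
(row=1, col=0): c = -0.7700 + 0.3500i → escape time 9
(row=1, col=1): c = -0.1800 + 0.3500i → escape time 9
(row=1, col=2): c = 0.4100 + 0.3500i → escape time 9
(row=1, col=3): c = 1.0000 + 0.3500i → escape time 2
(row=2, col=0): c = -0.7700 + 0.1200i → escape time 9
(row=2, col=1): c = -0.1800 + 0.1200i → escape time 9
(row=2, col=2): c = 0.4100 + 0.1200i → escape time 8
(row=2, col=3): c = 1.0000 + 0.1200i → escape time 2
(row=3, col=0): c = -0.7700 + -0.1100i → escape time 9
(row=3, col=1): c = -0.1800 + -0.1100i → escape time 9
(row=3, col=2): c = 0.4100 + -0.1100i → escape time 8
(row=3, col=3): c = 1.0000 + -0.1100i → escape time 2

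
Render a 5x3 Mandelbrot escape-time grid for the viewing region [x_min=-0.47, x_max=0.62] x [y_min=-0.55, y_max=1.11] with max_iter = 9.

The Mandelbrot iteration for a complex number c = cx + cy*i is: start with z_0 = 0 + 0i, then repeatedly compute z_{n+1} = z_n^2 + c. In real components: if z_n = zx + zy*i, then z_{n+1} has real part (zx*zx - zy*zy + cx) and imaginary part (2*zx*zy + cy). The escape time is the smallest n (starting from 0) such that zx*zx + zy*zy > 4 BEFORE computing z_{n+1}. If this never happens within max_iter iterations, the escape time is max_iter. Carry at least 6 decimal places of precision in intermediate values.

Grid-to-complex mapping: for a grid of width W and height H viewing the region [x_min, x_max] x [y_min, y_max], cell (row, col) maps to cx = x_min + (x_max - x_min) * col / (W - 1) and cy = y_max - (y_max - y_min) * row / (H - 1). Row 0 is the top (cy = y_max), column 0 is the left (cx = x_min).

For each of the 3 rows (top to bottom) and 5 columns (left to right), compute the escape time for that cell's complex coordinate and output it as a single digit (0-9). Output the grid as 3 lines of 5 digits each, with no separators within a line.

(row=0, col=0): c = -0.4700 + 1.1100i → escape time 4
(row=0, col=1): c = -0.1975 + 1.1100i → escape time 8
(row=0, col=2): c = 0.0750 + 1.1100i → escape time 4
(row=0, col=3): c = 0.3475 + 1.1100i → escape time 2
(row=0, col=4): c = 0.6200 + 1.1100i → escape time 2
(row=1, col=0): c = -0.4700 + 0.2800i → escape time 9
(row=1, col=1): c = -0.1975 + 0.2800i → escape time 9
(row=1, col=2): c = 0.0750 + 0.2800i → escape time 9
(row=1, col=3): c = 0.3475 + 0.2800i → escape time 9
(row=1, col=4): c = 0.6200 + 0.2800i → escape time 4
(row=2, col=0): c = -0.4700 + -0.5500i → escape time 9
(row=2, col=1): c = -0.1975 + -0.5500i → escape time 9
(row=2, col=2): c = 0.0750 + -0.5500i → escape time 9
(row=2, col=3): c = 0.3475 + -0.5500i → escape time 9
(row=2, col=4): c = 0.6200 + -0.5500i → escape time 3

Answer: 48422
99994
99993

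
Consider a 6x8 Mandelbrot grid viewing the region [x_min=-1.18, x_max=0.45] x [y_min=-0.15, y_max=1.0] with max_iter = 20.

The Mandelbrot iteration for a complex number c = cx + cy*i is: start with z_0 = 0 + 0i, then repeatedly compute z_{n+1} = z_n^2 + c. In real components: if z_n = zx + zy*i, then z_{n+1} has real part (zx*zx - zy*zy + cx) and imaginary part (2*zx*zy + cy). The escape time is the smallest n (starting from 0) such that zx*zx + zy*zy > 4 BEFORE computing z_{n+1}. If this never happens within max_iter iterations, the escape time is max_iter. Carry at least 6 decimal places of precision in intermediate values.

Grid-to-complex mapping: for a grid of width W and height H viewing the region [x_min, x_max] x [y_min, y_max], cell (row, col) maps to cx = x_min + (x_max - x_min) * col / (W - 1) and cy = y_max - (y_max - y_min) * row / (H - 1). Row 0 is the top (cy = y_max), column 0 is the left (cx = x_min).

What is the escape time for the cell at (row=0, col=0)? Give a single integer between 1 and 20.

z_0 = 0 + 0i, c = -1.1800 + 1.0000i
Iter 1: z = -1.1800 + 1.0000i, |z|^2 = 2.3924
Iter 2: z = -0.7876 + -1.3600i, |z|^2 = 2.4699
Iter 3: z = -2.4093 + 3.1423i, |z|^2 = 15.6785
Escaped at iteration 3

Answer: 3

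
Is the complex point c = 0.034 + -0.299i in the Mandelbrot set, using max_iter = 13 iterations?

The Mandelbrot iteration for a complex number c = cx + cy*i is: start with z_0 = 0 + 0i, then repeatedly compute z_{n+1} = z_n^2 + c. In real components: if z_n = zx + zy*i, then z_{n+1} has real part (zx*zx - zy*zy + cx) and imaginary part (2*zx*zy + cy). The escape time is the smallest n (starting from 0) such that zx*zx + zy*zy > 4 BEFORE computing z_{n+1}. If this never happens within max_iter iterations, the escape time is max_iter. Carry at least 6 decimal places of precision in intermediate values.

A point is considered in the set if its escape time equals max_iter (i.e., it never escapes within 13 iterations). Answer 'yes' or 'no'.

z_0 = 0 + 0i, c = 0.0340 + -0.2990i
Iter 1: z = 0.0340 + -0.2990i, |z|^2 = 0.0906
Iter 2: z = -0.0542 + -0.3193i, |z|^2 = 0.1049
Iter 3: z = -0.0650 + -0.2644i, |z|^2 = 0.0741
Iter 4: z = -0.0317 + -0.2646i, |z|^2 = 0.0710
Iter 5: z = -0.0350 + -0.2822i, |z|^2 = 0.0809
Iter 6: z = -0.0444 + -0.2792i, |z|^2 = 0.0799
Iter 7: z = -0.0420 + -0.2742i, |z|^2 = 0.0769
Iter 8: z = -0.0394 + -0.2760i, |z|^2 = 0.0777
Iter 9: z = -0.0406 + -0.2772i, |z|^2 = 0.0785
Iter 10: z = -0.0412 + -0.2765i, |z|^2 = 0.0781
Iter 11: z = -0.0407 + -0.2762i, |z|^2 = 0.0780
Iter 12: z = -0.0406 + -0.2765i, |z|^2 = 0.0781
Did not escape in 13 iterations → in set

Answer: yes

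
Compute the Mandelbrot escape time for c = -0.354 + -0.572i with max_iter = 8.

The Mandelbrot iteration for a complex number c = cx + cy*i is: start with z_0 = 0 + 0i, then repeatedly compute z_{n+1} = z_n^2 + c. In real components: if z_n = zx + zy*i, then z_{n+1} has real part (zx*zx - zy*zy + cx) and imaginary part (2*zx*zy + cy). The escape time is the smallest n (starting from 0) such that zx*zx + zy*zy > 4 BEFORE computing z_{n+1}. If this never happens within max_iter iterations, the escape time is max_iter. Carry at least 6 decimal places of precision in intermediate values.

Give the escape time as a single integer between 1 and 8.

z_0 = 0 + 0i, c = -0.3540 + -0.5720i
Iter 1: z = -0.3540 + -0.5720i, |z|^2 = 0.4525
Iter 2: z = -0.5559 + -0.1670i, |z|^2 = 0.3369
Iter 3: z = -0.0729 + -0.3863i, |z|^2 = 0.1546
Iter 4: z = -0.4979 + -0.5157i, |z|^2 = 0.5138
Iter 5: z = -0.3720 + -0.0585i, |z|^2 = 0.1418
Iter 6: z = -0.2190 + -0.5285i, |z|^2 = 0.3273
Iter 7: z = -0.5853 + -0.3405i, |z|^2 = 0.4585

Answer: 8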